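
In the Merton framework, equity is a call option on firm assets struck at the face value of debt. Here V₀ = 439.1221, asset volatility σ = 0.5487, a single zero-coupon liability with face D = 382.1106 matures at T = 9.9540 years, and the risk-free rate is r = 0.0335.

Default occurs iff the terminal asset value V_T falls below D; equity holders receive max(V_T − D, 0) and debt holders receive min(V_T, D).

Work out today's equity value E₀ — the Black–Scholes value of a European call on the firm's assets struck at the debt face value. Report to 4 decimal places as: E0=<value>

Work the structural quantities from V₀ = 439.1221 against face 382.1106:
d₁ = [ln(V₀/D) + (r + σ²/2)T] / (σ√T)
   = [ln(439.1221/382.1106) + (0.0335 + 0.5·0.5487²)·9.9540] / (0.5487·√9.9540)
   = [0.139067 + 1.831893] / 1.731146 = 1.138529
d₂ = d₁ − σ√T = 1.138529 − 1.731146 = -0.592617
N(d₁) = 0.872550,  N(d₂) = 0.276719,  e^(−rT) = 0.716441
E₀ = V₀·N(d₁) − D·e^(−rT)·N(d₂)
   = 439.1221·0.872550 − 382.1106·0.716441·0.276719 = 307.401623

E0=307.4016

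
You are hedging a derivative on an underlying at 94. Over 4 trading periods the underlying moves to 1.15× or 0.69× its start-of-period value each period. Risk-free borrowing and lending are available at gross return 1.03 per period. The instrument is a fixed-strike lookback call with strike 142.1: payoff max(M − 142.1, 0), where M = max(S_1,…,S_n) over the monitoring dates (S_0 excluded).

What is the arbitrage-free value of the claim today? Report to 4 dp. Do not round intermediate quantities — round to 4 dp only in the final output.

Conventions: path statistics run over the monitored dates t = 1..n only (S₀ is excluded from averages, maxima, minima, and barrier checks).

price = 5.9959

Under the martingale measure an up-move has probability p* = 0.7391; value the claim as the probability-weighted average of per-path payoffs, discounted 4 periods at R = 1.03.
Enumerate all 2^4 = 16 price paths (U = up ×1.15, D = down ×0.69); each path with k up-moves has probability p*^k·(1−p*)^(4−k).
DDDD: M=64.8600, payoff=0.0000, prob=0.004631
UDDD: M=108.1000, payoff=0.0000, prob=0.013122
DUDD: M=74.5890, payoff=0.0000, prob=0.013122
UUDD: M=124.3150, payoff=0.0000, prob=0.037178
DDUD: M=64.8600, payoff=0.0000, prob=0.013122
UDUD: M=108.1000, payoff=0.0000, prob=0.037178
DUUD: M=85.7773, payoff=0.0000, prob=0.037178
UUUD: M=142.9623, payoff=0.8622, prob=0.105338
DDDU: M=64.8600, payoff=0.0000, prob=0.013122
UDDU: M=108.1000, payoff=0.0000, prob=0.037178
DUDU: M=74.5890, payoff=0.0000, prob=0.037178
UUDU: M=124.3150, payoff=0.0000, prob=0.105338
DDUU: M=64.8600, payoff=0.0000, prob=0.037178
UDUU: M=108.1000, payoff=0.0000, prob=0.105338
DUUU: M=98.6440, payoff=0.0000, prob=0.105338
UUUU: M=164.4066, payoff=22.3066, prob=0.298459
Price = Σ prob·payoff / R^4 = 6.748425 / 1.125509 = 5.9959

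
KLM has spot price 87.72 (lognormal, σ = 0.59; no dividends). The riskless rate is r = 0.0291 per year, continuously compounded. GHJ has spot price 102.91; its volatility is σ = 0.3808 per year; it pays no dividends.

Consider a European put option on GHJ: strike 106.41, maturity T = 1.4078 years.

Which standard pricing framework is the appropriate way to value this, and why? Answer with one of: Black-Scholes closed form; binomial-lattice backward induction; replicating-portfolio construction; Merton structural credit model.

framework: Black-Scholes closed form

Key observation: with GHJ following a GBM at constant σ and r, the European put struck at 106.41 prices in closed form — nothing here needs a stepwise model or a balance sheet.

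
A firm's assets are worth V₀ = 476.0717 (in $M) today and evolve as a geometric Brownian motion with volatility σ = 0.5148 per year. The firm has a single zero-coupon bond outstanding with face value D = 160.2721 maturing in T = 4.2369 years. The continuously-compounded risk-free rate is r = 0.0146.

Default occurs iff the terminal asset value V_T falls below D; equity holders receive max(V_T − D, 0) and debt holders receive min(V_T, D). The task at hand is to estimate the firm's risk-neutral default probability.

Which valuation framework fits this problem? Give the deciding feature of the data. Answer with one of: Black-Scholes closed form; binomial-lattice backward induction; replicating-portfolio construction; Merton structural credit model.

framework: Merton structural credit model

Key observation: assets follow a GBM and default happens iff V_T < 160.2721; valuing claims on that split (equity as a call, risky debt as the residual) is the structural model's definition.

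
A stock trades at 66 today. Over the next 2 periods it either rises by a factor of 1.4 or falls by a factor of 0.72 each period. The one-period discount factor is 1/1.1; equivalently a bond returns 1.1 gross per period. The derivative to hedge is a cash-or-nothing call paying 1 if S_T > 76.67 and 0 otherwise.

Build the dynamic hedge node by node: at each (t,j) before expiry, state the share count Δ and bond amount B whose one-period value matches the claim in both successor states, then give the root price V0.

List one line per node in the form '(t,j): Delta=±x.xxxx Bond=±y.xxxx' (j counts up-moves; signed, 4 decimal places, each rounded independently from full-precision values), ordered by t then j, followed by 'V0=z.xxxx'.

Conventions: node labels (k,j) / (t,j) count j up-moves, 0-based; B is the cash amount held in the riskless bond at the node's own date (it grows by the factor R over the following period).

(0,0): Delta=0.0113 Bond=-0.4890
(1,0): Delta=0.0000 Bond=0.0000
(1,1): Delta=0.0159 Bond=-0.9626
V0=0.2581

Since d<R<u, set p* = (R−d)/(u−d) = 0.5588; price each node as the discounted p*-expectation of its children.
Terminal payoffs: V(2,0)=0.0000, V(2,1)=0.0000, V(2,2)=1.0000
(1,0): S=47.5200. Δ = (V_up−V_dn)/(S_up−S_dn) = (0.0000−0.0000)/(66.5280−34.2144) = 0.0000. V = [p*·0.0000 + (1−p*)·0.0000]/1.1 = 0.0000. B = V − Δ·S = 0.0000.
(1,1): S=92.4000. Δ = (V_up−V_dn)/(S_up−S_dn) = (1.0000−0.0000)/(129.3600−66.5280) = 0.0159. V = [p*·1.0000 + (1−p*)·0.0000]/1.1 = 0.5080. B = V − Δ·S = -0.9626.
(0,0): S=66.0000. Δ = (V_up−V_dn)/(S_up−S_dn) = (0.5080−0.0000)/(92.4000−47.5200) = 0.0113. V = [p*·0.5080 + (1−p*)·0.0000]/1.1 = 0.2581. B = V − Δ·S = -0.4890.
Verification: the root portfolio costs Δ(0,0)·S0 + B(0,0) = 0.2581, matching V0.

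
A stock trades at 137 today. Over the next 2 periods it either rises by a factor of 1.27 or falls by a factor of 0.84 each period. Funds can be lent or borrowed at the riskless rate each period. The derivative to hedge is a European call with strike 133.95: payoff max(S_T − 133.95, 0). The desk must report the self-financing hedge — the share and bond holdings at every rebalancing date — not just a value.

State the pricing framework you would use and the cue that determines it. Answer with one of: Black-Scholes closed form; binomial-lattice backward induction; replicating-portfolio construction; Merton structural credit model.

framework: replicating-portfolio construction

Key observation: what is demanded is not a single number but the (Δ, B) position at each node of the 1.27/0.84 tree starting at 137; constructing those positions is the replicating-portfolio method.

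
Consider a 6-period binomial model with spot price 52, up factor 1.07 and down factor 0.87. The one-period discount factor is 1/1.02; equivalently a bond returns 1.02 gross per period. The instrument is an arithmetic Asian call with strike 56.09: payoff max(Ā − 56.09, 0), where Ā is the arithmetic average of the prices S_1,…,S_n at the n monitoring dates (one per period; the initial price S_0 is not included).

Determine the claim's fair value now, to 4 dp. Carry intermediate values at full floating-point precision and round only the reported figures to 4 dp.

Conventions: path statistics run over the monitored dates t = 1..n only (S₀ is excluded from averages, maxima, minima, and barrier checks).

price = 2.6662

Under the martingale measure an up-move has probability p* = 0.7500; value the claim as the probability-weighted average of per-path payoffs, discounted 6 periods at R = 1.02.
Enumerate all 2^6 = 64 price paths (U = up ×1.07, D = down ×0.87); each path with k up-moves has probability p*^k·(1−p*)^(6−k).
DDDDDD: Ā=32.8497, payoff=0.0000, prob=0.000244
UDDDDD: Ā=40.4013, payoff=0.0000, prob=0.000732
DUDDDD: Ā=38.6680, payoff=0.0000, prob=0.000732
UUDDDD: Ā=47.5572, payoff=0.0000, prob=0.002197
DDUDDD: Ā=37.1600, payoff=0.0000, prob=0.000732
UDUDDD: Ā=45.7025, payoff=0.0000, prob=0.002197
DUUDDD: Ā=43.9692, payoff=0.0000, prob=0.002197
UUUDDD: Ā=54.0771, payoff=0.0000, prob=0.006592
DDDUDD: Ā=35.8480, payoff=0.0000, prob=0.000732
UDDUDD: Ā=44.0890, payoff=0.0000, prob=0.002197
DUDUDD: Ā=42.3556, payoff=0.0000, prob=0.002197
UUDUDD: Ā=52.0926, payoff=0.0000, prob=0.006592
DDUUDD: Ā=40.8476, payoff=0.0000, prob=0.002197
UDUUDD: Ā=50.2379, payoff=0.0000, prob=0.006592
DUUUDD: Ā=48.5046, payoff=0.0000, prob=0.006592
UUUUDD: Ā=59.6550, payoff=3.5650, prob=0.019775
DDDDUD: Ā=34.7066, payoff=0.0000, prob=0.000732
UDDDUD: Ā=42.6852, payoff=0.0000, prob=0.002197
DUDDUD: Ā=40.9518, payoff=0.0000, prob=0.002197
UUDDUD: Ā=50.3661, payoff=0.0000, prob=0.006592
DDUDUD: Ā=39.4438, payoff=0.0000, prob=0.002197
UDUDUD: Ā=48.5114, payoff=0.0000, prob=0.006592
DUUDUD: Ā=46.7781, payoff=0.0000, prob=0.006592
UUUDUD: Ā=57.5316, payoff=1.4416, prob=0.019775
DDDUUD: Ā=38.1319, payoff=0.0000, prob=0.002197
UDDUUD: Ā=46.8978, payoff=0.0000, prob=0.006592
DUDUUD: Ā=45.1645, payoff=0.0000, prob=0.006592
UUDUUD: Ā=55.5471, payoff=0.0000, prob=0.019775
DDUUUD: Ā=43.6565, payoff=0.0000, prob=0.006592
UDUUUD: Ā=53.6925, payoff=0.0000, prob=0.019775
DUUUUD: Ā=51.9591, payoff=0.0000, prob=0.019775
UUUUUD: Ā=63.9038, payoff=7.8138, prob=0.059326
DDDDDU: Ā=33.7136, payoff=0.0000, prob=0.000732
UDDDDU: Ā=41.4639, payoff=0.0000, prob=0.002197
DUDDDU: Ā=39.7305, payoff=0.0000, prob=0.002197
UUDDDU: Ā=48.8640, payoff=0.0000, prob=0.006592
DDUDDU: Ā=38.2225, payoff=0.0000, prob=0.002197
UDUDDU: Ā=47.0093, payoff=0.0000, prob=0.006592
DUUDDU: Ā=45.2760, payoff=0.0000, prob=0.006592
UUUDDU: Ā=55.6843, payoff=0.0000, prob=0.019775
DDDUDU: Ā=36.9106, payoff=0.0000, prob=0.002197
UDDUDU: Ā=45.3958, payoff=0.0000, prob=0.006592
DUDUDU: Ā=43.6624, payoff=0.0000, prob=0.006592
UUDUDU: Ā=53.6998, payoff=0.0000, prob=0.019775
DDUUDU: Ā=42.1544, payoff=0.0000, prob=0.006592
UDUUDU: Ā=51.8451, payoff=0.0000, prob=0.019775
DUUUDU: Ā=50.1118, payoff=0.0000, prob=0.019775
UUUUDU: Ā=61.6317, payoff=5.5417, prob=0.059326
DDDDUU: Ā=35.7692, payoff=0.0000, prob=0.002197
UDDDUU: Ā=43.9920, payoff=0.0000, prob=0.006592
DUDDUU: Ā=42.2586, payoff=0.0000, prob=0.006592
UUDDUU: Ā=51.9733, payoff=0.0000, prob=0.019775
DDUDUU: Ā=40.7506, payoff=0.0000, prob=0.006592
UDUDUU: Ā=50.1186, payoff=0.0000, prob=0.019775
DUUDUU: Ā=48.3853, payoff=0.0000, prob=0.019775
UUUDUU: Ā=59.5083, payoff=3.4183, prob=0.059326
DDDUUU: Ā=39.4387, payoff=0.0000, prob=0.006592
UDDUUU: Ā=48.5050, payoff=0.0000, prob=0.019775
DUDUUU: Ā=46.7717, payoff=0.0000, prob=0.019775
UUDUUU: Ā=57.5238, payoff=1.4338, prob=0.059326
DDUUUU: Ā=45.2637, payoff=0.0000, prob=0.019775
UDUUUU: Ā=55.6691, payoff=0.0000, prob=0.059326
DUUUUU: Ā=53.9358, payoff=0.0000, prob=0.059326
UUUUUU: Ā=66.3348, payoff=10.2448, prob=0.177979
Price = Σ prob·payoff / R^6 = 3.002558 / 1.126162 = 2.6662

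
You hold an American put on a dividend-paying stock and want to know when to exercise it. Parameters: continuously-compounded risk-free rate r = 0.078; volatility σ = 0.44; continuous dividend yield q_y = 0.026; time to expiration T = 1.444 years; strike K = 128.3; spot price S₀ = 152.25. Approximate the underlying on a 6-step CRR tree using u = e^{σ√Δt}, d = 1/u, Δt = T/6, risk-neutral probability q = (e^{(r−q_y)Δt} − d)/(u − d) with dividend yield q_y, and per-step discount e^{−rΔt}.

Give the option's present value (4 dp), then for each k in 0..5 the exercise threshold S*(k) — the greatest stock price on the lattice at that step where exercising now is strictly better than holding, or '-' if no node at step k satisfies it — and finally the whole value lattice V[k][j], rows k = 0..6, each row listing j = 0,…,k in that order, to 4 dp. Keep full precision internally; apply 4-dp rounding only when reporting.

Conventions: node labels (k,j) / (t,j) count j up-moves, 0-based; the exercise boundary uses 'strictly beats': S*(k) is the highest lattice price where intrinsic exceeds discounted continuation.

Δt=0.24067, u=1.24092, d=0.80585, q=0.47519, disc=e^(-rΔt)=0.98140
k=6 terminal: V=max(K-S,0) → 86.6043 64.0933 29.4291 0.0000 0.0000 0.0000 0.0000
k=5: j=0 S=51.7411 intr=76.5589 cont=74.4957 V=76.5589[EX]; j=1 S=79.6754 intr=48.6246 cont=46.7356 V=48.6246[EX]; j=2 S=122.6911 intr=5.6089 cont=15.1574 V=15.1574[hold]; j=3 S=188.9303 intr=0.0000 cont=0.0000 V=0.0000[hold]; j=4 S=290.9312 intr=0.0000 cont=0.0000 V=0.0000[hold]; j=5 S=448.0009 intr=0.0000 cont=0.0000 V=0.0000[hold]  S*(5)=79.6754
k=4: j=0 S=64.2067 intr=64.0933 cont=62.1079 V=64.0933[EX]; j=1 S=98.8709 intr=29.4291 cont=32.1128 V=32.1128[hold]; j=2 S=152.2500 intr=0.0000 cont=7.8068 V=7.8068[hold]; j=3 S=234.4477 intr=0.0000 cont=0.0000 V=0.0000[hold]; j=4 S=361.0228 intr=0.0000 cont=0.0000 V=0.0000[hold]  S*(4)=64.2067
k=3: j=0 S=79.6754 intr=48.6246 cont=47.9872 V=48.6246[EX]; j=1 S=122.6911 intr=5.6089 cont=20.1804 V=20.1804[hold]; j=2 S=188.9303 intr=0.0000 cont=4.0209 V=4.0209[hold]; j=3 S=290.9312 intr=0.0000 cont=0.0000 V=0.0000[hold]  S*(3)=79.6754
k=2: j=0 S=98.8709 intr=29.4291 cont=34.4553 V=34.4553[hold]; j=1 S=152.2500 intr=0.0000 cont=12.2691 V=12.2691[hold]; j=2 S=234.4477 intr=0.0000 cont=2.0710 V=2.0710[hold]  S*(2)=-
k=1: j=0 S=122.6911 intr=5.6089 cont=23.4679 V=23.4679[hold]; j=1 S=188.9303 intr=0.0000 cont=7.2850 V=7.2850[hold]  S*(1)=-
k=0: j=0 S=152.2500 intr=0.0000 cont=15.4845 V=15.4845[hold]  S*(0)=-

price = 15.4845
boundary = - - - 79.6754 64.2067 79.6754
tree:
15.4845
23.4679 7.2850
34.4553 12.2691 2.0710
48.6246 20.1804 4.0209 0.0000
64.0933 32.1128 7.8068 0.0000 0.0000
76.5589 48.6246 15.1574 0.0000 0.0000 0.0000
86.6043 64.0933 29.4291 0.0000 0.0000 0.0000 0.0000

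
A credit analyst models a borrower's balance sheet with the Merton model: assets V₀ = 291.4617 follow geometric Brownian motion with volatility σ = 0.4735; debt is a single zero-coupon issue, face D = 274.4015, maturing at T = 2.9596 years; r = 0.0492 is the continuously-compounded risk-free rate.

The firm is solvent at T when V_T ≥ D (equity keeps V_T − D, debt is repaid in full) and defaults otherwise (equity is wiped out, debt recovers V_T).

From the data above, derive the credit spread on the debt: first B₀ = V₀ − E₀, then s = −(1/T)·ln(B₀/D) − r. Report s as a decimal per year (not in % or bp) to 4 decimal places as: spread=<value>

spread=0.0966

Work the structural quantities from V₀ = 291.4617 against face 274.4015:
d₁ = [ln(V₀/D) + (r + σ²/2)T] / (σ√T)
   = [ln(291.4617/274.4015) + (0.0492 + 0.5·0.4735²)·2.9596] / (0.4735·√2.9596)
   = [0.060316 + 0.477387] / 0.814585 = 0.660094
d₂ = d₁ − σ√T = 0.660094 − 0.814585 = -0.154491
N(d₁) = 0.745403,  N(d₂) = 0.438611,  e^(−rT) = 0.864493
E₀ = V₀·N(d₁) − D·e^(−rT)·N(d₂)
   = 291.4617·0.745403 − 274.4015·0.864493·0.438611 = 113.209964
B₀ = V₀ − E₀ = 291.4617 − 113.209964 = 178.251736
spread = −(1/T)·ln(B₀/D) − r = −(1/2.9596)·ln(178.251736/274.4015) − 0.0492 = 0.09656144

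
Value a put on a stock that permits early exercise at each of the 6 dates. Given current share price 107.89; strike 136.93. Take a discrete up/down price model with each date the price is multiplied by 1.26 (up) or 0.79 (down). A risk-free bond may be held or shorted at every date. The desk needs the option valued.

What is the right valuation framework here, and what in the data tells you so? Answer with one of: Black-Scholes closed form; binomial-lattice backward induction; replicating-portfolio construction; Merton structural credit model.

framework: binomial-lattice backward induction

Key observation: the put (strike 136.93 on spot 107.89) is American-style on a 6-step discrete price model, so the early-exercise decision at every node requires stepwise backward valuation — a closed form cannot price the exercise right.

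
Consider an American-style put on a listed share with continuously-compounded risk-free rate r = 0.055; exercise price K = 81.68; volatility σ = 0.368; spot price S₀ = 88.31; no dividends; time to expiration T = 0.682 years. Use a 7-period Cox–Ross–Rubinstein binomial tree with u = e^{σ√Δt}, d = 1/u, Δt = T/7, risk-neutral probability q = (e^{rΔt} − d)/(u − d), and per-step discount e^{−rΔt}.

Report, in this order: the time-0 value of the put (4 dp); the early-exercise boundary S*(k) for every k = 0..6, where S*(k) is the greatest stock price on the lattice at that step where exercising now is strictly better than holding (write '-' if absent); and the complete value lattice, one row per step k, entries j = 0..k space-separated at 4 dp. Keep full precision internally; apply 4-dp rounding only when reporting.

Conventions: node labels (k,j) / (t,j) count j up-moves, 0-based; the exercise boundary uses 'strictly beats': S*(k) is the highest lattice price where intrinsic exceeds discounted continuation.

price = 6.2798
boundary = - - - - 55.7786 62.5681 70.1841
tree:
6.2798
9.4390 3.1205
13.7604 5.1267 1.1048
19.3214 8.2286 2.0135 0.1885
25.9014 12.8089 3.6386 0.3750 0.0000
31.9542 19.1119 6.5087 0.7461 0.0000 0.0000
37.3502 25.9014 11.4959 1.4843 0.0000 0.0000 0.0000
42.1606 31.9542 19.1119 2.9529 0.0000 0.0000 0.0000 0.0000

Δt=0.09743  u=1.12172  d=0.89149  q=0.49465  discount=0.99466
step 7 (expiry): payoffs max(K−S,0) = 42.1606 31.9542 19.1119 2.9529 0.0000 0.0000 0.0000 0.0000
step 6: (k=6,j=0): S=44.3298, K−S=37.3502, hold=36.9136 ⇒ V=37.3502 exercise | (k=6,j=1): S=55.7786, K−S=25.9014, hold=25.4649 ⇒ V=25.9014 exercise | (k=6,j=2): S=70.1841, K−S=11.4959, hold=11.0594 ⇒ V=11.4959 exercise | (k=6,j=3): S=88.3100, K−S=0.0000, hold=1.4843 ⇒ V=1.4843 continue | (k=6,j=4): S=111.1172, K−S=0.0000, hold=0.0000 ⇒ V=0.0000 continue | (k=6,j=5): S=139.8145, K−S=0.0000, hold=0.0000 ⇒ V=0.0000 continue | (k=6,j=6): S=175.9234, K−S=0.0000, hold=0.0000 ⇒ V=0.0000 continue  boundary S*=70.1841
step 5: (k=5,j=0): S=49.7258, K−S=31.9542, hold=31.5177 ⇒ V=31.9542 exercise | (k=5,j=1): S=62.5681, K−S=19.1119, hold=18.6754 ⇒ V=19.1119 exercise | (k=5,j=2): S=78.7271, K−S=2.9529, hold=6.5087 ⇒ V=6.5087 continue | (k=5,j=3): S=99.0594, K−S=0.0000, hold=0.7461 ⇒ V=0.7461 continue | (k=5,j=4): S=124.6427, K−S=0.0000, hold=0.0000 ⇒ V=0.0000 continue | (k=5,j=5): S=156.8332, K−S=0.0000, hold=0.0000 ⇒ V=0.0000 continue  boundary S*=62.5681
step 4: (k=4,j=0): S=55.7786, K−S=25.9014, hold=25.4649 ⇒ V=25.9014 exercise | (k=4,j=1): S=70.1841, K−S=11.4959, hold=12.8089 ⇒ V=12.8089 continue | (k=4,j=2): S=88.3100, K−S=0.0000, hold=3.6386 ⇒ V=3.6386 continue | (k=4,j=3): S=111.1172, K−S=0.0000, hold=0.3750 ⇒ V=0.3750 continue | (k=4,j=4): S=139.8145, K−S=0.0000, hold=0.0000 ⇒ V=0.0000 continue  boundary S*=55.7786
step 3: (k=3,j=0): S=62.5681, K−S=19.1119, hold=19.3214 ⇒ V=19.3214 continue | (k=3,j=1): S=78.7271, K−S=2.9529, hold=8.2286 ⇒ V=8.2286 continue | (k=3,j=2): S=99.0594, K−S=0.0000, hold=2.0135 ⇒ V=2.0135 continue | (k=3,j=3): S=124.6427, K−S=0.0000, hold=0.1885 ⇒ V=0.1885 continue  boundary S*=-
step 2: (k=2,j=0): S=70.1841, K−S=11.4959, hold=13.7604 ⇒ V=13.7604 continue | (k=2,j=1): S=88.3100, K−S=0.0000, hold=5.1267 ⇒ V=5.1267 continue | (k=2,j=2): S=111.1172, K−S=0.0000, hold=1.1048 ⇒ V=1.1048 continue  boundary S*=-
step 1: (k=1,j=0): S=78.7271, K−S=2.9529, hold=9.4390 ⇒ V=9.4390 continue | (k=1,j=1): S=99.0594, K−S=0.0000, hold=3.1205 ⇒ V=3.1205 continue  boundary S*=-
step 0: (k=0,j=0): S=88.3100, K−S=0.0000, hold=6.2798 ⇒ V=6.2798 continue  boundary S*=-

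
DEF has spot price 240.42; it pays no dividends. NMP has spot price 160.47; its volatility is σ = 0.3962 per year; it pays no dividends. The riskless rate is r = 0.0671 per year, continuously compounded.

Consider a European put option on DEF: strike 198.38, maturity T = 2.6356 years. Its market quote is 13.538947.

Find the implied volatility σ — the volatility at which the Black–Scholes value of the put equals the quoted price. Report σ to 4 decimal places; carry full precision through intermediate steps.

sigma = 0.3121

At σ = 0.3121 the Black–Scholes value reproduces the quote:
σ√T = 0.3121·√2.6356 = 0.506680
d₁ = (ln(S/K) + (r+σ²/2)T) / (σ√T) = (ln(240.42/198.38) + (0.0671+0.3121²/2)·2.6356) / 0.506680 = (0.192203 + 0.305211) / 0.506680 = 0.981713
d₂ = d₁ − σ√T = 0.981713 − 0.506680 = 0.475033
e^{−rT} = 0.837906
N(−d₁) = 0.163121,  N(−d₂) = 0.317382
V = K·e^{−rT}·N(−d₂) − S·N(−d₁) = 52.756423 − 39.217476 = 13.538947 (equal to the quote); since ∂V/∂σ > 0 for all σ, the implied volatility is unique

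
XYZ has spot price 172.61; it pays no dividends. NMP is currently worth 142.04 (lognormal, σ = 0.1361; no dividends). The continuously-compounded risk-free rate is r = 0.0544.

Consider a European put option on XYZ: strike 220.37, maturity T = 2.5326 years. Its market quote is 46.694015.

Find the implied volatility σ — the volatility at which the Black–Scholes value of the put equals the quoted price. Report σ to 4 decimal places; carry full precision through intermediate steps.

sigma = 0.3161

At σ = 0.3161 the Black–Scholes value reproduces the quote:
σ√T = 0.3161·√2.5326 = 0.503046
d₁ = (ln(S/K) + (r+σ²/2)T) / (σ√T) = (ln(172.61/220.37) + (0.0544+0.3161²/2)·2.5326) / 0.503046 = (-0.244273 + 0.264301) / 0.503046 = 0.039813
d₂ = d₁ − σ√T = 0.039813 − 0.503046 = -0.463233
e^{−rT} = 0.871296
N(−d₁) = 0.484121,  N(−d₂) = 0.678401
V = K·e^{−rT}·N(−d₂) − S·N(−d₁) = 130.258142 − 83.564127 = 46.694015 (matching the quote); vega is positive throughout, so no other σ reproduces this price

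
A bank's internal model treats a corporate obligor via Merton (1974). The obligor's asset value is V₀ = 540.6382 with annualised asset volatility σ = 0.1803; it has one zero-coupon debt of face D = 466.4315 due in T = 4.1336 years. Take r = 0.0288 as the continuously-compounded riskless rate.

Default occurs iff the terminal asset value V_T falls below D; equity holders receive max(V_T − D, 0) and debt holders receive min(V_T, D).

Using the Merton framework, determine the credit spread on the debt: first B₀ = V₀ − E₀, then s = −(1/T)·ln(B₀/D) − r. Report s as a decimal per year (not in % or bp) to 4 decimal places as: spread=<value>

With assets at 540.6382 and a single debt payment of 466.4315 at 4.1336 years:
d₁ = [ln(V₀/D) + (r + σ²/2)T] / (σ√T)
   = [ln(540.6382/466.4315) + (0.0288 + 0.5·0.1803²)·4.1336] / (0.1803·√4.1336)
   = [0.147639 + 0.186235] / 0.366573 = 0.910801
d₂ = d₁ − σ√T = 0.910801 − 0.366573 = 0.544228
N(d₁) = 0.818800,  N(d₂) = 0.706858,  e^(−rT) = 0.887765
E₀ = V₀·N(d₁) − D·e^(−rT)·N(d₂)
   = 540.6382·0.818800 − 466.4315·0.887765·0.706858 = 149.977534
B₀ = V₀ − E₀ = 540.6382 − 149.977534 = 390.660666
spread = −(1/T)·ln(B₀/D) − r = −(1/4.1336)·ln(390.660666/466.4315) − 0.0288 = 0.01408558

spread=0.0141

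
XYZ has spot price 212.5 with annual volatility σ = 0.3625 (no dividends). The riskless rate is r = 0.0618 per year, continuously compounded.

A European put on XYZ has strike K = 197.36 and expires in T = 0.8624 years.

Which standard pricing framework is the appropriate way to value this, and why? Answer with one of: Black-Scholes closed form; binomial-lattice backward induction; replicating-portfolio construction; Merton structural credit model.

Key observation: the instrument is a plain European put (strike 197.36) on a lognormal asset; the exact continuous-time formula applies directly.

framework: Black-Scholes closed form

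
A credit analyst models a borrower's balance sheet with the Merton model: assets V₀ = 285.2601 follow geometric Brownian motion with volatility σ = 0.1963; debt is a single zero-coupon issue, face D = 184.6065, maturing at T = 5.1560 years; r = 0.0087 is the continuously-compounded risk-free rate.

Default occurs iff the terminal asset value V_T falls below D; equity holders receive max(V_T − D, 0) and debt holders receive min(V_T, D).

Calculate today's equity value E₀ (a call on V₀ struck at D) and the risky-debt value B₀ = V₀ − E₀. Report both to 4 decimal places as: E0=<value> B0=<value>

E0=115.8185 B0=169.4416

Apply the equity-as-call identities (strike 184.6065, horizon 5.1560 years):
d₁ = [ln(V₀/D) + (r + σ²/2)T] / (σ√T)
   = [ln(285.2601/184.6065) + (0.0087 + 0.5·0.1963²)·5.1560] / (0.1963·√5.1560)
   = [0.435175 + 0.144197] / 0.445735 = 1.299812
d₂ = d₁ − σ√T = 1.299812 − 0.445735 = 0.854077
N(d₁) = 0.903167,  N(d₂) = 0.803469,  e^(−rT) = 0.956134
E₀ = V₀·N(d₁) − D·e^(−rT)·N(d₂)
   = 285.2601·0.903167 − 184.6065·0.956134·0.803469 = 115.818472
B₀ = V₀ − E₀ = 285.2601 − 115.818472 = 169.441628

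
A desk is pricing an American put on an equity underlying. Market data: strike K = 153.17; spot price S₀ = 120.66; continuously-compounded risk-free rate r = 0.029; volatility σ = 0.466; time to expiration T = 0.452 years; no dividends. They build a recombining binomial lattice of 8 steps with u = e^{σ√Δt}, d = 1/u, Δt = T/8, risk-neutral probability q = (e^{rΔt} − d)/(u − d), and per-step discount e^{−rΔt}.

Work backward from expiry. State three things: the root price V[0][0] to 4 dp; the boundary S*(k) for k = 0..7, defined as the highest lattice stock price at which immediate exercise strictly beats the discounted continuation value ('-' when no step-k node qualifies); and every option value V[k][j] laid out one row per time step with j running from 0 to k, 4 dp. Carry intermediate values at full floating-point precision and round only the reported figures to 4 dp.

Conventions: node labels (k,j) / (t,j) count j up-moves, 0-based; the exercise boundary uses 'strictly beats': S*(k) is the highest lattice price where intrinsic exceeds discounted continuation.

price = 36.6661
boundary = - - 96.6835 86.5460 96.6835 108.0085 120.6600 134.7935
tree:
36.6661
46.2517 26.3956
56.4865 35.3099 16.8179
66.6240 45.5682 24.3051 8.7554
75.6986 56.4865 33.8828 14.0009 3.0964
83.8217 66.6240 45.1615 21.7664 5.6268 0.3626
91.0930 75.6986 56.4865 32.5100 10.1890 0.6981 0.0000
97.6020 83.8217 66.6240 45.1615 18.3765 1.3441 0.0000 0.0000
103.4284 91.0930 75.6986 56.4865 32.5100 2.5876 0.0000 0.0000 0.0000

params: Δt=0.05650 u=1.11713 d=0.89515 q=0.47972 e^(-rΔt)=0.99836
t_8 payoffs: 103.4284 91.0930 75.6986 56.4865 32.5100 2.5876 0.0000 0.0000 0.0000
t_7: node(7,0) S=55.5680 payoff=97.6020 vs cont=97.3512 → 97.6020 [stop]  node(7,1) S=69.3483 payoff=83.8217 vs cont=83.5709 → 83.8217 [stop]  node(7,2) S=86.5460 payoff=66.6240 vs cont=66.3733 → 66.6240 [stop]  node(7,3) S=108.0085 payoff=45.1615 vs cont=44.9108 → 45.1615 [stop]  node(7,4) S=134.7935 payoff=18.3765 vs cont=18.1258 → 18.3765 [stop]  node(7,5) S=168.2208 payoff=0.0000 vs cont=1.3441 → 1.3441 [wait]  node(7,6) S=209.9378 payoff=0.0000 vs cont=0.0000 → 0.0000 [wait]  node(7,7) S=262.0002 payoff=0.0000 vs cont=0.0000 → 0.0000 [wait]  ⇒ S*(7)=134.7935
t_6: node(6,0) S=62.0770 payoff=91.0930 vs cont=90.8423 → 91.0930 [stop]  node(6,1) S=77.4714 payoff=75.6986 vs cont=75.4478 → 75.6986 [stop]  node(6,2) S=96.6835 payoff=56.4865 vs cont=56.2357 → 56.4865 [stop]  node(6,3) S=120.6600 payoff=32.5100 vs cont=32.2592 → 32.5100 [stop]  node(6,4) S=150.5824 payoff=2.5876 vs cont=10.1890 → 10.1890 [wait]  node(6,5) S=187.9253 payoff=0.0000 vs cont=0.6981 → 0.6981 [wait]  node(6,6) S=234.5288 payoff=0.0000 vs cont=0.0000 → 0.0000 [wait]  ⇒ S*(6)=120.6600
t_5: node(5,0) S=69.3483 payoff=83.8217 vs cont=83.5709 → 83.8217 [stop]  node(5,1) S=86.5460 payoff=66.6240 vs cont=66.3733 → 66.6240 [stop]  node(5,2) S=108.0085 payoff=45.1615 vs cont=44.9108 → 45.1615 [stop]  node(5,3) S=134.7935 payoff=18.3765 vs cont=21.7664 → 21.7664 [wait]  node(5,4) S=168.2208 payoff=0.0000 vs cont=5.6268 → 5.6268 [wait]  node(5,5) S=209.9378 payoff=0.0000 vs cont=0.3626 → 0.3626 [wait]  ⇒ S*(5)=108.0085
t_4: node(4,0) S=77.4714 payoff=75.6986 vs cont=75.4478 → 75.6986 [stop]  node(4,1) S=96.6835 payoff=56.4865 vs cont=56.2357 → 56.4865 [stop]  node(4,2) S=120.6600 payoff=32.5100 vs cont=33.8828 → 33.8828 [wait]  node(4,3) S=150.5824 payoff=2.5876 vs cont=14.0009 → 14.0009 [wait]  node(4,4) S=187.9253 payoff=0.0000 vs cont=3.0964 → 3.0964 [wait]  ⇒ S*(4)=96.6835
t_3: node(3,0) S=86.5460 payoff=66.6240 vs cont=66.3733 → 66.6240 [stop]  node(3,1) S=108.0085 payoff=45.1615 vs cont=45.5682 → 45.5682 [wait]  node(3,2) S=134.7935 payoff=18.3765 vs cont=24.3051 → 24.3051 [wait]  node(3,3) S=168.2208 payoff=0.0000 vs cont=8.7554 → 8.7554 [wait]  ⇒ S*(3)=86.5460
t_2: node(2,0) S=96.6835 payoff=56.4865 vs cont=56.4305 → 56.4865 [stop]  node(2,1) S=120.6600 payoff=32.5100 vs cont=35.3099 → 35.3099 [wait]  node(2,2) S=150.5824 payoff=2.5876 vs cont=16.8179 → 16.8179 [wait]  ⇒ S*(2)=96.6835
t_1: node(1,0) S=108.0085 payoff=45.1615 vs cont=46.2517 → 46.2517 [wait]  node(1,1) S=134.7935 payoff=18.3765 vs cont=26.3956 → 26.3956 [wait]  ⇒ S*(1)=-
t_0: node(0,0) S=120.6600 payoff=32.5100 vs cont=36.6661 → 36.6661 [wait]  ⇒ S*(0)=-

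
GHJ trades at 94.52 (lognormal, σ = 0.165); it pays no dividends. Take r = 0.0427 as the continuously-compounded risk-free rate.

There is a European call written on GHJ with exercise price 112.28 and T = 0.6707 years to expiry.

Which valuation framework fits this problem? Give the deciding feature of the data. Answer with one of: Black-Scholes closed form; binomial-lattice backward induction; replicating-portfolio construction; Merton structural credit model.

framework: Black-Scholes closed form

Key observation: a European-exercise option on GHJ struck at 112.28 — a GBM underlying with constant parameters — admits an analytic price: the data contain no early exercise, no discrete tree, no debt structure.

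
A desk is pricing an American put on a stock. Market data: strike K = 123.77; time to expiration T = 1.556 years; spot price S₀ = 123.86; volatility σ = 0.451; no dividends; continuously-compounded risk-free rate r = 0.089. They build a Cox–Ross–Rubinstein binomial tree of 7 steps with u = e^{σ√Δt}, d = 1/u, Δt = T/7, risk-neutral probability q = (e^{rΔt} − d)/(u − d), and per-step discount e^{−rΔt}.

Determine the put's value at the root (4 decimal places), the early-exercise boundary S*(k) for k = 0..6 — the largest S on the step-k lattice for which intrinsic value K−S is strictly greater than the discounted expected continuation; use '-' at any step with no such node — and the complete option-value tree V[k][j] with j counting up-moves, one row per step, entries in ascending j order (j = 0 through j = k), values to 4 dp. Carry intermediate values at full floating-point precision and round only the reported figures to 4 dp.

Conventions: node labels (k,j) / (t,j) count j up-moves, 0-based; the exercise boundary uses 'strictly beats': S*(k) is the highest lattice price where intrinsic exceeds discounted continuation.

Δt=0.22229  u=1.23693  d=0.80845  q=0.49367  discount=0.98041
step 7 (expiry): payoffs max(K−S,0) = 95.8117 80.9938 58.3224 23.6351 0.0000 0.0000 0.0000 0.0000
step 6: (k=6,j=0): S=34.5825, K−S=89.1875, hold=86.7629 ⇒ V=89.1875 exercise | (k=6,j=1): S=52.9113, K−S=70.8587, hold=68.4342 ⇒ V=70.8587 exercise | (k=6,j=2): S=80.9543, K−S=42.8157, hold=40.3912 ⇒ V=42.8157 exercise | (k=6,j=3): S=123.8600, K−S=0.0000, hold=11.7327 ⇒ V=11.7327 continue | (k=6,j=4): S=189.5058, K−S=0.0000, hold=0.0000 ⇒ V=0.0000 continue | (k=6,j=5): S=289.9438, K−S=0.0000, hold=0.0000 ⇒ V=0.0000 continue | (k=6,j=6): S=443.6140, K−S=0.0000, hold=0.0000 ⇒ V=0.0000 continue  boundary S*=80.9543
step 5: (k=5,j=0): S=42.7762, K−S=80.9938, hold=78.5692 ⇒ V=80.9938 exercise | (k=5,j=1): S=65.4476, K−S=58.3224, hold=55.8978 ⇒ V=58.3224 exercise | (k=5,j=2): S=100.1349, K−S=23.6351, hold=26.9328 ⇒ V=26.9328 continue | (k=5,j=3): S=153.2063, K−S=0.0000, hold=5.8242 ⇒ V=5.8242 continue | (k=5,j=4): S=234.4057, K−S=0.0000, hold=0.0000 ⇒ V=0.0000 continue | (k=5,j=5): S=358.6407, K−S=0.0000, hold=0.0000 ⇒ V=0.0000 continue  boundary S*=65.4476
step 4: (k=4,j=0): S=52.9113, K−S=70.8587, hold=68.4342 ⇒ V=70.8587 exercise | (k=4,j=1): S=80.9543, K−S=42.8157, hold=41.9873 ⇒ V=42.8157 exercise | (k=4,j=2): S=123.8600, K−S=0.0000, hold=16.1886 ⇒ V=16.1886 continue | (k=4,j=3): S=189.5058, K−S=0.0000, hold=2.8912 ⇒ V=2.8912 continue | (k=4,j=4): S=289.9438, K−S=0.0000, hold=0.0000 ⇒ V=0.0000 continue  boundary S*=80.9543
step 3: (k=3,j=0): S=65.4476, K−S=58.3224, hold=55.8978 ⇒ V=58.3224 exercise | (k=3,j=1): S=100.1349, K−S=23.6351, hold=29.0895 ⇒ V=29.0895 continue | (k=3,j=2): S=153.2063, K−S=0.0000, hold=9.4355 ⇒ V=9.4355 continue | (k=3,j=3): S=234.4057, K−S=0.0000, hold=1.4352 ⇒ V=1.4352 continue  boundary S*=65.4476
step 2: (k=2,j=0): S=80.9543, K−S=42.8157, hold=43.0311 ⇒ V=43.0311 continue | (k=2,j=1): S=123.8600, K−S=0.0000, hold=19.0071 ⇒ V=19.0071 continue | (k=2,j=2): S=189.5058, K−S=0.0000, hold=5.3785 ⇒ V=5.3785 continue  boundary S*=-
step 1: (k=1,j=0): S=100.1349, K−S=23.6351, hold=30.5605 ⇒ V=30.5605 continue | (k=1,j=1): S=153.2063, K−S=0.0000, hold=12.0385 ⇒ V=12.0385 continue  boundary S*=-
step 0: (k=0,j=0): S=123.8600, K−S=0.0000, hold=20.9972 ⇒ V=20.9972 continue  boundary S*=-

price = 20.9972
boundary = - - - 65.4476 80.9543 65.4476 80.9543
tree:
20.9972
30.5605 12.0385
43.0311 19.0071 5.3785
58.3224 29.0895 9.4355 1.4352
70.8587 42.8157 16.1886 2.8912 0.0000
80.9938 58.3224 26.9328 5.8242 0.0000 0.0000
89.1875 70.8587 42.8157 11.7327 0.0000 0.0000 0.0000
95.8117 80.9938 58.3224 23.6351 0.0000 0.0000 0.0000 0.0000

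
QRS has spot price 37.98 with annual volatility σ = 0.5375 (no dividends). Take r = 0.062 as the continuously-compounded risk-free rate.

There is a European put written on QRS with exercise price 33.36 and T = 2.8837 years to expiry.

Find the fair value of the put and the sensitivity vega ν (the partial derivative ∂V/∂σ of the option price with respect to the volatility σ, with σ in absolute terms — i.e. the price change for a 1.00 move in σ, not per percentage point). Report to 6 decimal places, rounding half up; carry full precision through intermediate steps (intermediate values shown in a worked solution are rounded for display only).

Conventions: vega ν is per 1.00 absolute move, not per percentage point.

σ√T = 0.5375·√2.8837 = 0.912754
d₁ = (ln(S/K) + (r+σ²/2)T) / (σ√T) = (ln(37.98/33.36) + (0.062+0.5375²/2)·2.8837) / 0.912754 = (0.129702 + 0.595349) / 0.912754 = 0.794356
d₂ = d₁ − σ√T = 0.794356 − 0.912754 = -0.118398
e^{−rT} = 0.836282
N(−d₁) = 0.213494,  N(−d₂) = 0.547124
Put price V = K·e^{−rT}·N(−d₂) − S·N(−d₁) = 15.263859 − 8.108509 = 7.155350
φ(d₁) = (1/√(2π))·e^{−d₁²/2} = 0.290998
ν = S·φ(d₁)·√T = 18.768083

price = 7.155350
ν = 18.768083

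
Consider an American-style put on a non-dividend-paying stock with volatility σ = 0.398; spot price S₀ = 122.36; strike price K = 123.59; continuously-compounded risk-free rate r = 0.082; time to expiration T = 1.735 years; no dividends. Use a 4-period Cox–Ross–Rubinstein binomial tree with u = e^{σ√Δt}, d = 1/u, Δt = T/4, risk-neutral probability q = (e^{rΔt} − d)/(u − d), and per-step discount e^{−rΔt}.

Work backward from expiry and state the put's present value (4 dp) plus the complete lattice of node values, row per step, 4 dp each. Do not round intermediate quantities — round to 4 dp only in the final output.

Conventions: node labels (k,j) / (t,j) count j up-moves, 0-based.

price = 18.5361
tree:
18.5361
31.5227 7.0448
51.1525 14.4052 0.2828
67.8553 29.4441 0.5898 0.0000
80.7068 51.1525 1.2300 0.0000 0.0000

Δt=0.43375, u=1.29968, d=0.76942, q=0.50312, disc=e^(-rΔt)=0.96506
k=4 terminal: V=max(K-S,0) → 80.7068 51.1525 1.2300 0.0000 0.0000
k=3: j=0 S=55.7347 intr=67.8553 cont=63.5368 V=67.8553[EX]; j=1 S=94.1459 intr=29.4441 cont=25.1255 V=29.4441[EX]; j=2 S=159.0294 intr=0.0000 cont=0.5898 V=0.5898[hold]; j=3 S=268.6293 intr=0.0000 cont=0.0000 V=0.0000[hold]
k=2: j=0 S=72.4375 intr=51.1525 cont=46.8340 V=51.1525[EX]; j=1 S=122.3600 intr=1.2300 cont=14.4052 V=14.4052[hold]; j=2 S=206.6881 intr=0.0000 cont=0.2828 V=0.2828[hold]
k=1: j=0 S=94.1459 intr=29.4441 cont=31.5227 V=31.5227[hold]; j=1 S=159.0294 intr=0.0000 cont=7.0448 V=7.0448[hold]
k=0: j=0 S=122.3600 intr=1.2300 cont=18.5361 V=18.5361[hold]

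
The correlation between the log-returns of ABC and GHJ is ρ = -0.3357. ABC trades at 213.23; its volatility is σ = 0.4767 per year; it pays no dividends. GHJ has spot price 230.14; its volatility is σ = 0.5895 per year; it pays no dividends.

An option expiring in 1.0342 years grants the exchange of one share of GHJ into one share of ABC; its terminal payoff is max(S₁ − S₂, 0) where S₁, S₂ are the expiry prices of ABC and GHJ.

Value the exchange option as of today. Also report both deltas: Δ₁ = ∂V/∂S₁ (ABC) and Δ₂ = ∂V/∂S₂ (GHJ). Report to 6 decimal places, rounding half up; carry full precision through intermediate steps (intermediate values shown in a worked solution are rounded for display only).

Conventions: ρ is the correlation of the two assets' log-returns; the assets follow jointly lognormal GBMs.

σ_eff = √(σ₁² + σ₂² − 2ρσ₁σ₂) = √(0.4767² + 0.5895² − 2·-0.3357·0.4767·0.5895) = 0.873743
d₁ = (ln(S₁/S₂) + (q₂ − q₁ + σ_eff²/2)T) / (σ_eff√T) = (ln(213.23/230.14) + (0.0 − 0.0 + 0.381713)·1.0342) / 0.888558 = 0.358391
d₂ = d₁ − σ_eff√T = 0.358391 − 0.888558 = -0.530167
N(d₁) = 0.639975,  N(d₂) = 0.297998
V = S₁·e^{−q₁T}·N(d₁) − S₂·e^{−q₂T}·N(d₂) = 136.461802 − 68.581277 = 67.880526
Key observation: the rate r is irrelevant here: denominating values in GHJ turns the exchange into a ratio option on S₁/S₂, and discounting at r drops out.
Δ₁ = e^{−q₁T}·N(d₁) = 0.639975;  Δ₂ = −e^{−q₂T}·N(d₂) = -0.297998

exchange price = 67.880526
Δ1 = 0.639975
Δ2 = -0.297998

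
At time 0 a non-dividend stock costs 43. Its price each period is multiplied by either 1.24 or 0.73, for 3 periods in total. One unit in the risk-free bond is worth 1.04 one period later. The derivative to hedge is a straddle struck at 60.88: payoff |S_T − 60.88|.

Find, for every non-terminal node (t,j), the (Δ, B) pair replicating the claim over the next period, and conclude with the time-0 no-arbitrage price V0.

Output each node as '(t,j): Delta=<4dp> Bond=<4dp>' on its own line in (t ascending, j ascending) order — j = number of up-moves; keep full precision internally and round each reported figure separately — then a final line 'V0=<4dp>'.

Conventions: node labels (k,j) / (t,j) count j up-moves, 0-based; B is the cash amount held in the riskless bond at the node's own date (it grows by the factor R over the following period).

(0,0): Delta=-0.3425 Bond=34.2773
(1,0): Delta=-1.0000 Bond=56.2870
(1,1): Delta=-0.0928 Bond=22.3331
(2,0): Delta=-1.0000 Bond=58.5385
(2,1): Delta=-1.0000 Bond=58.5385
(2,2): Delta=0.2518 Bond=0.4445
V0=19.5494

Since d<R<u, set p* = (R−d)/(u−d) = 0.6078; price each node as the discounted p*-expectation of its children.
At maturity the claim pays: V(3,0)=44.1523, V(3,1)=32.4658, V(3,2)=12.6147, V(3,3)=21.1048
Node (2,0) S=22.9147: V=(p*·32.4658+(1−p*)·44.1523)/1.04=35.6238; Δ=(32.4658−44.1523)/(28.4142−16.7277)=-1.0000; B=V−Δ·S=58.5385
Node (2,1) S=38.9236: V=(p*·12.6147+(1−p*)·32.4658)/1.04=19.6149; Δ=(12.6147−32.4658)/(48.2653−28.4142)=-1.0000; B=V−Δ·S=58.5385
Node (2,2) S=66.1168: V=(p*·21.1048+(1−p*)·12.6147)/1.04=17.0917; Δ=(21.1048−12.6147)/(81.9848−48.2653)=0.2518; B=V−Δ·S=0.4445
Node (1,0) S=31.3900: V=(p*·19.6149+(1−p*)·35.6238)/1.04=24.8970; Δ=(19.6149−35.6238)/(38.9236−22.9147)=-1.0000; B=V−Δ·S=56.2870
Node (1,1) S=53.3200: V=(p*·17.0917+(1−p*)·19.6149)/1.04=17.3858; Δ=(17.0917−19.6149)/(66.1168−38.9236)=-0.0928; B=V−Δ·S=22.3331
Node (0,0) S=43.0000: V=(p*·17.3858+(1−p*)·24.8970)/1.04=19.5494; Δ=(17.3858−24.8970)/(53.3200−31.3900)=-0.3425; B=V−Δ·S=34.2773
As a check, the time-0 holding Δ(0,0)·S0 + B(0,0) comes to 19.5494 — exactly V0.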